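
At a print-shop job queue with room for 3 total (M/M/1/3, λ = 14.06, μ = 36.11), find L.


ρ = 14.06/36.11 = 0.3894
L = ρ[1 − (K+1)ρ^K + Kρ^(K+1)] / [(1−ρ)(1−ρ^(K+1))]
Numerator: 0.3894·(1 − 4·0.059030 + 3·0.022984) = 0.324277
Denominator: (0.6106)·(0.977016) = 0.596599
L = 0.324277/0.596599 = 0.5435

Final: 0.5435


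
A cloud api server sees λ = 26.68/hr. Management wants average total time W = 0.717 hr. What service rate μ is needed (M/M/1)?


W = 1/(μ−λ) ⇒ μ − λ = 1/W = 1/0.717 = 1.3947
μ = λ + 1/W = 26.68 + 1.3947 = 28.0747 per hr

Final: 28.0747 /hr


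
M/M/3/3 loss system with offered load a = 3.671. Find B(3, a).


B(c,a) = (a^c/c!) / Σ_{k=0}^{c} a^k/k!
a^3/3! = 8.245213
Σ terms (k=0..3): 1.00000 + 3.67100 + 6.73812 + 8.24521 = 19.654334
B = 8.245213/19.654334 = 0.419511

Final: 0.419511


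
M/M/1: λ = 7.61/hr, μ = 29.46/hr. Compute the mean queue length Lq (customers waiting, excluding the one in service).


ρ = 7.61/29.46 = 0.2583
Lq = ρ²/(1−ρ) = 0.06673/0.7417 = 0.08997

Final: 0.08997


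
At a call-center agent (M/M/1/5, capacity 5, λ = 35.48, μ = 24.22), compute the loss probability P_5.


ρ = λ/μ = 35.48/24.22 = 1.4649
P_K = (1−ρ)ρ^K/(1−ρ^(K+1)) = (-0.4649·6.746016)/(1 − 9.882273)
= -3.136257/-8.882273 = 0.353092

Final: 0.353092


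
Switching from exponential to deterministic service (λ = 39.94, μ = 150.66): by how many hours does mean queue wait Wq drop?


ρ = 39.94/150.66 = 0.2651
Wq(M/M/1) = ρ/(μ−λ) = 0.2651/110.72 = 0.002394 hr
Wq(M/D/1) = ρ/(2(μ−λ)) = 0.001197 hr
Savings = 0.002394 − 0.001197 = 0.001197 hr

Final: 0.001197 hr


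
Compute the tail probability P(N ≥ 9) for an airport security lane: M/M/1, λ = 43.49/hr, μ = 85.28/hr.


ρ = 43.49/85.28 = 0.5100
P(N ≥ n) = ρ^n = 0.5100^9 = 0.002333

Final: 0.002333


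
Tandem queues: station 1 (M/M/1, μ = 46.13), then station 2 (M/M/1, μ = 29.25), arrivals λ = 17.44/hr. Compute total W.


Each node sees arrival rate λ = 17.44/hr (tandem ⇒ throughput preserved).
W₁ = 1/(μ₁−λ) = 1/(46.13−17.44) = 0.03486 hr
W₂ = 1/(μ₂−λ) = 1/(29.25−17.44) = 0.08467 hr
W_total = W₁ + W₂ = 0.03486 + 0.08467 = 0.11953 hr

Final: 0.11953 hr


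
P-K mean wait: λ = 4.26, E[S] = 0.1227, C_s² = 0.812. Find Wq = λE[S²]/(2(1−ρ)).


ρ = λ·E[S] = 4.26·0.1227 = 0.5227
E[S²] = E[S]²(1+C_s²) = 0.1227²·(1+0.812) = 0.027280
Wq = λ·E[S²]/(2(1−ρ)) = 4.26·0.027280/(2·0.4773) = 0.12174 hr

Final: 0.12174 hr


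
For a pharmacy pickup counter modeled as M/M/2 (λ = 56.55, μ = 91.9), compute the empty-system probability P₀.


a = λ/μ = 56.55/91.9 = 0.6153; ρ = a/c = 0.3077
Σ_{k=0}^{1} a^k/k! (terms k=0..1) = 1.00000 + 0.61534 = 1.61534
Tail: a^2/(2!(1−ρ)) = 0.37865/(2·0.6923) = 0.27346
P₀ = 1/(1.61534 + 0.27346) = 1/1.88880 = 0.529436

Final: 0.529436


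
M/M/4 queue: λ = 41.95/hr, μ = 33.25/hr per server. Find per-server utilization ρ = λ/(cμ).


ρ = λ/(cμ) = 41.95/(4·33.25) = 41.95/133.00 = 0.3154

Final: 0.3154


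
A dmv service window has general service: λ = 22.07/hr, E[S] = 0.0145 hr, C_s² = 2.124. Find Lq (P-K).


ρ = λ·E[S] = 22.07·0.0145 = 0.3200
Lq = ρ²(1+C_s²)/(2(1−ρ)) = 0.1024·(1+2.124)/(2·0.6800)
= 0.1024·3.1240/1.3600 = 0.23525

Final: 0.23525


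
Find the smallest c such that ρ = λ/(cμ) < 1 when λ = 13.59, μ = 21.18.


Stability requires cμ > λ ⇔ c > λ/μ.
λ/μ = 13.59/21.18 = 0.6416
Minimum integer c = ⌊0.6416⌋ + 1 = 1
Check: 1·21.18 = 21.18 > 13.59, while 0·21.18 = 0.00 ≤ 13.59

Final: 1 servers


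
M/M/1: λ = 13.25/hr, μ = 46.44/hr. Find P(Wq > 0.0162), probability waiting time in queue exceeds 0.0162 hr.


ρ = 13.25/46.44 = 0.2853
P(Wq > t) = ρ·e^{−(μ−λ)t} = 0.2853·e^{−0.5377}
= 0.2853·0.584103 = 0.166653

Final: 0.166653


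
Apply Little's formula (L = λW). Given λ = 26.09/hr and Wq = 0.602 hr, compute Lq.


Lq = λWq = 26.09·0.602 = 15.7062

Final: 15.7062


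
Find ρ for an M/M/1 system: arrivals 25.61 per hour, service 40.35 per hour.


ρ = λ/μ = 25.61/40.35 = 0.6347

Final: 0.6347


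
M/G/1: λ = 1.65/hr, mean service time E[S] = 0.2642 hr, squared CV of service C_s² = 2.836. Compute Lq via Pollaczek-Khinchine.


ρ = λ·E[S] = 1.65·0.2642 = 0.4359
Lq = ρ²(1+C_s²)/(2(1−ρ)) = 0.1900·(1+2.836)/(2·0.5641)
= 0.1900·3.8360/1.1281 = 0.64617

Final: 0.64617


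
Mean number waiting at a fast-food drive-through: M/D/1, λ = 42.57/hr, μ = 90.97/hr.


ρ = 42.57/90.97 = 0.4680
M/D/1: Lq = ρ²/(2(1−ρ)) = 0.2190/(2·0.5320) = 0.20579

Final: 0.20579


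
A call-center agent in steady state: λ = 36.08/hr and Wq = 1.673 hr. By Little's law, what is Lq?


Lq = λWq = 36.08·1.673 = 60.3618

Final: 60.3618


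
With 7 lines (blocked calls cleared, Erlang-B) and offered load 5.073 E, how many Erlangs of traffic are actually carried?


B(7,5.073) = 0.125115 (Erlang-B)
Carried load = a(1 − B) = 5.073·(1 − 0.125115) = 5.073·0.874885 = 4.4383 E

Final: 4.4383 Erlangs


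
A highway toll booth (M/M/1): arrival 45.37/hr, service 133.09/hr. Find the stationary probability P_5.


ρ = 45.37/133.09 = 0.3409
P_n = (1−ρ)·ρ^n = (1 − 0.3409)·0.3409^5 = 0.6591·0.004604 = 0.003034

Final: 0.003034


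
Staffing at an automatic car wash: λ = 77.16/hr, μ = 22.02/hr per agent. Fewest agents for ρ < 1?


Stability requires cμ > λ ⇔ c > λ/μ.
λ/μ = 77.16/22.02 = 3.5041
Minimum integer c = ⌊3.5041⌋ + 1 = 4
Check: 4·22.02 = 88.08 > 77.16, while 3·22.02 = 66.06 ≤ 77.16

Final: 4 servers


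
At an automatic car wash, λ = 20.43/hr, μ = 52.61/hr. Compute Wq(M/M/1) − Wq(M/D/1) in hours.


ρ = 20.43/52.61 = 0.3883
Wq(M/M/1) = ρ/(μ−λ) = 0.3883/32.18 = 0.01207 hr
Wq(M/D/1) = ρ/(2(μ−λ)) = 0.006034 hr
Savings = 0.01207 − 0.006034 = 0.006034 hr

Final: 0.006034 hr


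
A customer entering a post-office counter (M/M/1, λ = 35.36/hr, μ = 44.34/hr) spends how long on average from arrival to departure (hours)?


W = 1/(μ−λ) = 1/(44.34 − 35.36) = 1/8.98 = 0.1114 hr

Final: 0.1114 hr


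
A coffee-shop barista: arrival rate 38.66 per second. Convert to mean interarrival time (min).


Mean interarrival time = 1/λ = 1/38.66 second = 0.02587 second
In minutes: 0.02587 × 0.0166667 = 0.0004311 min

Final: 0.0004311 min


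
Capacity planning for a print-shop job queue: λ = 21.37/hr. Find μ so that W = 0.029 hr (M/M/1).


W = 1/(μ−λ) ⇒ μ − λ = 1/W = 1/0.029 = 34.4828
μ = λ + 1/W = 21.37 + 34.4828 = 55.8528 per hr

Final: 55.8528 /hr


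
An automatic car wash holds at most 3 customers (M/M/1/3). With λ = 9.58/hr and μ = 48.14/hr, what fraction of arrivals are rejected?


ρ = λ/μ = 9.58/48.14 = 0.1990
P_K = (1−ρ)ρ^K/(1−ρ^(K+1)) = (0.8010·0.007881)/(1 − 0.001568)
= 0.006313/0.998432 = 0.006323

Final: 0.006323


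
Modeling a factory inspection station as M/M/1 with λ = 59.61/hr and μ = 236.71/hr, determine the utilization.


ρ = λ/μ = 59.61/236.71 = 0.2518

Final: 0.2518


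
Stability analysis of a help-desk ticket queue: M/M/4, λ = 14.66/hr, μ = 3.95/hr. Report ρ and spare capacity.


Total capacity cμ = 4·3.95 = 15.80/hr
ρ = λ/(cμ) = 14.66/15.80 = 0.9278
Stable ⇔ ρ < 1: YES
Spare capacity = cμ − λ = 15.80 − 14.66 = 1.14/hr

Final: ρ = 0.9278; stable; margin = 1.14/hr


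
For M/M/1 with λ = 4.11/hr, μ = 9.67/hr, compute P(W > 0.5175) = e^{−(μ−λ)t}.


W ~ Exponential(μ−λ) for M/M/1.
μ − λ = 9.67 − 4.11 = 5.5600
P(W > t) = e^{−(μ−λ)t} = e^{−2.8773} = 0.056287

Final: 0.056287


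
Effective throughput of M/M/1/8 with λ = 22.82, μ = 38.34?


ρ = 0.5952; P_K = (1−ρ)ρ^8/(1−ρ^9) = 0.006436
λ_eff = λ(1 − P_K) = 22.82·(1 − 0.006436) = 22.82·0.993564 = 22.6731 /hr

Final: 22.6731 /hr


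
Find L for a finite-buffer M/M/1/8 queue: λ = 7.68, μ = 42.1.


ρ = 7.68/42.1 = 0.1824
L = ρ[1 − (K+1)ρ^K + Kρ^(K+1)] / [(1−ρ)(1−ρ^(K+1))]
Numerator: 0.1824·(1 − 9·0.000001226 + 8·0.0000002237) = 0.182421
Denominator: (0.8176)·(1.000000) = 0.817577
L = 0.182421/0.817577 = 0.2231

Final: 0.2231


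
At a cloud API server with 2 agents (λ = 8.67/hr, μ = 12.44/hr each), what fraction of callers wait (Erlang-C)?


a = λ/μ = 0.6969; ρ = a/2 = 0.3485
P₀ = 0.483159 (from M/M/c formula)
C(c,a) = [a^c/(c!(1−ρ))]·P₀ = [0.48573/(2·0.6515)]·0.483159
= 0.37276·0.483159 = 0.180105

Final: 0.180105


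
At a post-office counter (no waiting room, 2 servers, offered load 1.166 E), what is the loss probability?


B(c,a) = (a^c/c!) / Σ_{k=0}^{c} a^k/k!
a^2/2! = 0.679778
Σ terms (k=0..2): 1.00000 + 1.16600 + 0.67978 = 2.845778
B = 0.679778/2.845778 = 0.238872

Final: 0.238872


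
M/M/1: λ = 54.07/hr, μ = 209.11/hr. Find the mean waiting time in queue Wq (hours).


ρ = 54.07/209.11 = 0.2586
Wq = ρ/(μ−λ) = 0.2586/(209.11 − 54.07) = 0.2586/155.04 = 0.001668 hr

Final: 0.001668 hr


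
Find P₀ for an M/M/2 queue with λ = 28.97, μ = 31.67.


a = λ/μ = 28.97/31.67 = 0.9147; ρ = a/c = 0.4574
Σ_{k=0}^{1} a^k/k! (terms k=0..1) = 1.00000 + 0.91475 = 1.91475
Tail: a^2/(2!(1−ρ)) = 0.83676/(2·0.5426) = 0.77103
P₀ = 1/(1.91475 + 0.77103) = 1/2.68577 = 0.372332

Final: 0.372332


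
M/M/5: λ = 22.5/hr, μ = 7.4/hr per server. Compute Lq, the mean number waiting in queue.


a = λ/μ = 3.0405; ρ = a/5 = 0.6081
P₀ = 0.044573
Lq = P₀·a^c·ρ / (c!·(1−ρ)²) = 0.044573·259.86871·0.6081/(120·0.15358)
= 0.38220

Final: 0.38220


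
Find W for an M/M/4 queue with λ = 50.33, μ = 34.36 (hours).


a = 1.4648; ρ = 0.3662; P₀ = 0.229146
Lq = P₀·a^c·ρ/(c!(1−ρ)²) = 0.04007
Wq = Lq/λ = 0.04007/50.33 = 0.0007961 hr
W = Wq + 1/μ = 0.0007961 + 0.02910 = 0.02990 hr

Final: 0.02990 hr


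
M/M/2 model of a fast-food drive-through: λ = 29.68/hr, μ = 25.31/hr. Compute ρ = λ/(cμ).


ρ = λ/(cμ) = 29.68/(2·25.31) = 29.68/50.62 = 0.5863

Final: 0.5863


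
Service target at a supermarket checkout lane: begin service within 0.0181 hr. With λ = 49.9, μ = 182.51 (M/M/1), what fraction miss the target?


ρ = 49.9/182.51 = 0.2734
P(Wq > t) = ρ·e^{−(μ−λ)t} = 0.2734·e^{−2.4002}
= 0.2734·0.090696 = 0.024797

Final: 0.024797


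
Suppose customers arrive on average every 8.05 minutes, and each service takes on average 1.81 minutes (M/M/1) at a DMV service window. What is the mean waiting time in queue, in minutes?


λ = 60/8.05 = 7.4534 /hr
μ = 60/1.81 = 33.1492 /hr
ρ = λ/μ = 7.4534/33.1492 = 0.2248
Wq = ρ/(μ−λ) = 0.2248/(33.1492−7.4534) = 0.008750 hr
In minutes: 0.008750·60 = 0.5250 min

Final: 0.5250 min


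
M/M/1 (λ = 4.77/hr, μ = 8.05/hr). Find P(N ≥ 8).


ρ = 4.77/8.05 = 0.5925
P(N ≥ n) = ρ^n = 0.5925^8 = 0.015198

Final: 0.015198


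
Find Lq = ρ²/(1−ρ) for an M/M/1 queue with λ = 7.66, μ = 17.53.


ρ = 7.66/17.53 = 0.4370
Lq = ρ²/(1−ρ) = 0.1909/0.5630 = 0.3391

Final: 0.3391


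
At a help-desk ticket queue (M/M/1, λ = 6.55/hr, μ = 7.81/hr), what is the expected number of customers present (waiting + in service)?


ρ = λ/μ = 6.55/7.81 = 0.8387
L = ρ/(1−ρ) = 0.8387/(1 − 0.8387) = 0.8387/0.1613 = 5.1984

Final: 5.1984


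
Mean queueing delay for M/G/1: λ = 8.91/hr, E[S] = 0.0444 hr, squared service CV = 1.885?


ρ = λ·E[S] = 8.91·0.0444 = 0.3956
E[S²] = E[S]²(1+C_s²) = 0.0444²·(1+1.885) = 0.005687
Wq = λ·E[S²]/(2(1−ρ)) = 8.91·0.005687/(2·0.6044) = 0.04192 hr

Final: 0.04192 hr


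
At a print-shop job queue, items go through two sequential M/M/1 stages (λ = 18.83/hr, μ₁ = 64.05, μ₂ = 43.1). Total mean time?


Each node sees arrival rate λ = 18.83/hr (tandem ⇒ throughput preserved).
W₁ = 1/(μ₁−λ) = 1/(64.05−18.83) = 0.02211 hr
W₂ = 1/(μ₂−λ) = 1/(43.1−18.83) = 0.04120 hr
W_total = W₁ + W₂ = 0.02211 + 0.04120 = 0.06332 hr

Final: 0.06332 hr


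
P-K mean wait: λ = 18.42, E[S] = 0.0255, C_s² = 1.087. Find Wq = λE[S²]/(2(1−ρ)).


ρ = λ·E[S] = 18.42·0.0255 = 0.4697
E[S²] = E[S]²(1+C_s²) = 0.0255²·(1+1.087) = 0.001357
Wq = λ·E[S²]/(2(1−ρ)) = 18.42·0.001357/(2·0.5303) = 0.02357 hr

Final: 0.02357 hr


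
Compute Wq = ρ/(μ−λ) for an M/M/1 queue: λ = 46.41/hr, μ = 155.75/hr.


ρ = 46.41/155.75 = 0.2980
Wq = ρ/(μ−λ) = 0.2980/(155.75 − 46.41) = 0.2980/109.34 = 0.002725 hr

Final: 0.002725 hr


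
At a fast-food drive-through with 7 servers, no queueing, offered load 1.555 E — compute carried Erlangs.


B(7,1.555) = 0.0009214 (Erlang-B)
Carried load = a(1 − B) = 1.555·(1 − 0.0009214) = 1.555·0.999079 = 1.5536 E

Final: 1.5536 Erlangs


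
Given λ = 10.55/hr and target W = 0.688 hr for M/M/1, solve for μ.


W = 1/(μ−λ) ⇒ μ − λ = 1/W = 1/0.688 = 1.4535
μ = λ + 1/W = 10.55 + 1.4535 = 12.0035 per hr

Final: 12.0035 /hr


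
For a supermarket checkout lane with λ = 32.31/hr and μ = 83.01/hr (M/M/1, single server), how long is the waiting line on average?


ρ = 32.31/83.01 = 0.3892
Lq = ρ²/(1−ρ) = 0.1515/0.6108 = 0.2480

Final: 0.2480


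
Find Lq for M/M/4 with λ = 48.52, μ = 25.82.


a = λ/μ = 1.8792; ρ = a/4 = 0.4698
P₀ = 0.148573
Lq = P₀·a^c·ρ / (c!·(1−ρ)²) = 0.148573·12.46976·0.4698/(24·0.28112)
= 0.12900

Final: 0.12900


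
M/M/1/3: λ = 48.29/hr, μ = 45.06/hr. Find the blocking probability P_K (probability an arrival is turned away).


ρ = λ/μ = 48.29/45.06 = 1.0717
P_K = (1−ρ)ρ^K/(1−ρ^(K+1)) = (-0.07168·1.230830)/(1 − 1.319059)
= -0.088229/-0.319059 = 0.276528

Final: 0.276528


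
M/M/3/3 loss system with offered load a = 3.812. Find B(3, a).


B(c,a) = (a^c/c!) / Σ_{k=0}^{c} a^k/k!
a^3/3! = 9.232247
Σ terms (k=0..3): 1.00000 + 3.81200 + 7.26567 + 9.23225 = 21.309919
B = 9.232247/21.309919 = 0.433237

Final: 0.433237


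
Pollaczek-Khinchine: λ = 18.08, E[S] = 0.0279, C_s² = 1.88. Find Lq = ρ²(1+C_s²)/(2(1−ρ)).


ρ = λ·E[S] = 18.08·0.0279 = 0.5044
Lq = ρ²(1+C_s²)/(2(1−ρ)) = 0.2545·(1+1.88)/(2·0.4956)
= 0.2545·2.8800/0.9911 = 0.73937

Final: 0.73937


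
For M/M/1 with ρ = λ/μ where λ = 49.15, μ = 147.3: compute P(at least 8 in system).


ρ = 49.15/147.3 = 0.3337
P(N ≥ n) = ρ^n = 0.3337^8 = 0.0001537

Final: 0.0001537


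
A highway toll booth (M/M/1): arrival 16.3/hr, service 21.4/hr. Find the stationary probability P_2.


ρ = 16.3/21.4 = 0.7617
P_n = (1−ρ)·ρ^n = (1 − 0.7617)·0.7617^2 = 0.2383·0.580160 = 0.138262

Final: 0.138262


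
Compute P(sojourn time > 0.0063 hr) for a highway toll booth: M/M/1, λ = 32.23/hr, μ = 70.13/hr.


W ~ Exponential(μ−λ) for M/M/1.
μ − λ = 70.13 − 32.23 = 37.9000
P(W > t) = e^{−(μ−λ)t} = e^{−0.2388} = 0.787596

Final: 0.787596


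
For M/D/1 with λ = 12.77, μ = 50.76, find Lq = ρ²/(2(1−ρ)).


ρ = 12.77/50.76 = 0.2516
M/D/1: Lq = ρ²/(2(1−ρ)) = 0.06329/(2·0.7484) = 0.04228

Final: 0.04228


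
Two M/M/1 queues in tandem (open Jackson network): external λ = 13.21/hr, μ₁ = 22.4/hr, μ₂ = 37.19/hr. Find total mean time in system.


Each node sees arrival rate λ = 13.21/hr (tandem ⇒ throughput preserved).
W₁ = 1/(μ₁−λ) = 1/(22.4−13.21) = 0.10881 hr
W₂ = 1/(μ₂−λ) = 1/(37.19−13.21) = 0.04170 hr
W_total = W₁ + W₂ = 0.10881 + 0.04170 = 0.15052 hr

Final: 0.15052 hr


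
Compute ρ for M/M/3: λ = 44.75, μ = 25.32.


ρ = λ/(cμ) = 44.75/(3·25.32) = 44.75/75.96 = 0.5891

Final: 0.5891


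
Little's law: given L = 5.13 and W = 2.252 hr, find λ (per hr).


λ = L/W = 5.13/2.252 = 2.2780 /hr

Final: 2.2780 /hr


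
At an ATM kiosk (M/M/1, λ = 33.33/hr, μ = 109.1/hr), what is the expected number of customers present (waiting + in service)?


ρ = λ/μ = 33.33/109.1 = 0.3055
L = ρ/(1−ρ) = 0.3055/(1 − 0.3055) = 0.3055/0.6945 = 0.4399

Final: 0.4399


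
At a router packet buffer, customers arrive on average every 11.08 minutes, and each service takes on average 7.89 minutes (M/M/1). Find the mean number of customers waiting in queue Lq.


λ = 60/11.08 = 5.4152 /hr
μ = 60/7.89 = 7.6046 /hr
ρ = λ/μ = 5.4152/7.6046 = 0.7121
Lq = ρ²/(1−ρ) = 0.5071/0.2879 = 1.7613

Final: 1.7613


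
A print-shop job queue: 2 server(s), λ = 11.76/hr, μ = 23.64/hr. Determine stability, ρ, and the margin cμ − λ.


Total capacity cμ = 2·23.64 = 47.28/hr
ρ = λ/(cμ) = 11.76/47.28 = 0.2487
Stable ⇔ ρ < 1: YES
Spare capacity = cμ − λ = 47.28 − 11.76 = 35.52/hr

Final: ρ = 0.2487; stable; margin = 35.52/hr


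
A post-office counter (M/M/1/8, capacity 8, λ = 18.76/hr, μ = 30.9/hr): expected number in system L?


ρ = 18.76/30.9 = 0.6071
L = ρ[1 − (K+1)ρ^K + Kρ^(K+1)] / [(1−ρ)(1−ρ^(K+1))]
Numerator: 0.6071·(1 − 9·0.018458 + 8·0.011206) = 0.560691
Denominator: (0.3929)·(0.988794) = 0.388477
L = 0.560691/0.388477 = 1.4433

Final: 1.4433


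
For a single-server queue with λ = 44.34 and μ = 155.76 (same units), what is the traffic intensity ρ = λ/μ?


ρ = λ/μ = 44.34/155.76 = 0.2847

Final: 0.2847


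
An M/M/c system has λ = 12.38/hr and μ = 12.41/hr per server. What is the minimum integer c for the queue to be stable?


Stability requires cμ > λ ⇔ c > λ/μ.
λ/μ = 12.38/12.41 = 0.9976
Minimum integer c = ⌊0.9976⌋ + 1 = 1
Check: 1·12.41 = 12.41 > 12.38, while 0·12.41 = 0.00 ≤ 12.38

Final: 1 servers


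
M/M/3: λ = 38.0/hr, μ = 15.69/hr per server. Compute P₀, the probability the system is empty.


a = λ/μ = 38.0/15.69 = 2.4219; ρ = a/c = 0.8073
Σ_{k=0}^{2} a^k/k! (terms k=0..2) = 1.00000 + 2.42192 + 2.93286 = 6.35478
Tail: a^3/(3!(1−ρ)) = 14.20633/(6·0.1927) = 12.28762
P₀ = 1/(6.35478 + 12.28762) = 1/18.64240 = 0.053641

Final: 0.053641


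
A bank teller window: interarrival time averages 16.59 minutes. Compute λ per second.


λ = 1/(interarrival time) in consistent units.
1 second = 0.0166667 min, so λ = 0.0166667/16.59 = 0.001005 per second

Final: 0.001005 /sec


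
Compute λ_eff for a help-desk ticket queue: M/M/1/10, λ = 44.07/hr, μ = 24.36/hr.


ρ = 1.8091; P_K = (1−ρ)ρ^10/(1−ρ^11) = 0.447902
λ_eff = λ(1 − P_K) = 44.07·(1 − 0.447902) = 44.07·0.552098 = 24.3309 /hr

Final: 24.3309 /hr


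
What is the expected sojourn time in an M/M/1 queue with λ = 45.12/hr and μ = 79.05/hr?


W = 1/(μ−λ) = 1/(79.05 − 45.12) = 1/33.93 = 0.02947 hr

Final: 0.02947 hr


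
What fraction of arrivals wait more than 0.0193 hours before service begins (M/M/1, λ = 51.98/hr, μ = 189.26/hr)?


ρ = 51.98/189.26 = 0.2746
P(Wq > t) = ρ·e^{−(μ−λ)t} = 0.2746·e^{−2.6495}
= 0.2746·0.070686 = 0.019414

Final: 0.019414


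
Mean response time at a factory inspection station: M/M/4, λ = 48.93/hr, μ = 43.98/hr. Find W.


a = 1.1126; ρ = 0.2781; P₀ = 0.327935
Lq = P₀·a^c·ρ/(c!(1−ρ)²) = 0.01117
Wq = Lq/λ = 0.01117/48.93 = 0.0002284 hr
W = Wq + 1/μ = 0.0002284 + 0.02274 = 0.02297 hr

Final: 0.02297 hr


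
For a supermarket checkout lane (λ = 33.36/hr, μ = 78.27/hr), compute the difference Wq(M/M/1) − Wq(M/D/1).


ρ = 33.36/78.27 = 0.4262
Wq(M/M/1) = ρ/(μ−λ) = 0.4262/44.91 = 0.009490 hr
Wq(M/D/1) = ρ/(2(μ−λ)) = 0.004745 hr
Savings = 0.009490 − 0.004745 = 0.004745 hr

Final: 0.004745 hr


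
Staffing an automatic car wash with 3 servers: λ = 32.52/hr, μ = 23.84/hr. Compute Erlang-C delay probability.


a = λ/μ = 1.3641; ρ = a/3 = 0.4547
P₀ = 0.245685 (from M/M/c formula)
C(c,a) = [a^c/(c!(1−ρ))]·P₀ = [2.53824/(6·0.5453)]·0.245685
= 0.77579·0.245685 = 0.190600

Final: 0.190600


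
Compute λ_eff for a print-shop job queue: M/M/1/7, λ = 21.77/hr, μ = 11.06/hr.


ρ = 1.9684; P_K = (1−ρ)ρ^7/(1−ρ^8) = 0.494154
λ_eff = λ(1 − P_K) = 21.77·(1 − 0.494154) = 21.77·0.505846 = 11.0123 /hr

Final: 11.0123 /hr


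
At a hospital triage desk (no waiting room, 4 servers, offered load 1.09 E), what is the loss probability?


B(c,a) = (a^c/c!) / Σ_{k=0}^{c} a^k/k!
a^4/4! = 0.058816
Σ terms (k=0..4): 1.00000 + 1.09000 + 0.59405 + 0.21584 + 0.05882 = 2.958704
B = 0.058816/2.958704 = 0.019879

Final: 0.019879


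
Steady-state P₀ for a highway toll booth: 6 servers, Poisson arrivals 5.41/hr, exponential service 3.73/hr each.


a = λ/μ = 5.41/3.73 = 1.4504; ρ = a/c = 0.2417
Σ_{k=0}^{5} a^k/k! (terms k=0..5) = 1.00000 + 1.45040 + 1.05183 + 0.50853 + 0.18439 + 0.05349 = 4.24864
Tail: a^6/(6!(1−ρ)) = 9.30959/(720·0.7583) = 0.01705
P₀ = 1/(4.24864 + 0.01705) = 1/4.26570 = 0.234428

Final: 0.234428


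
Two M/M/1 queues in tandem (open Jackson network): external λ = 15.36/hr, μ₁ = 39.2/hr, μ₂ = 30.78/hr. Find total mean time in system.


Each node sees arrival rate λ = 15.36/hr (tandem ⇒ throughput preserved).
W₁ = 1/(μ₁−λ) = 1/(39.2−15.36) = 0.04195 hr
W₂ = 1/(μ₂−λ) = 1/(30.78−15.36) = 0.06485 hr
W_total = W₁ + W₂ = 0.04195 + 0.06485 = 0.10680 hr

Final: 0.10680 hr


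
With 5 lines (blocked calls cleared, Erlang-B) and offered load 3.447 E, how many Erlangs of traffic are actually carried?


B(5,3.447) = 0.149358 (Erlang-B)
Carried load = a(1 − B) = 3.447·(1 − 0.149358) = 3.447·0.850642 = 2.9322 E

Final: 2.9322 Erlangs


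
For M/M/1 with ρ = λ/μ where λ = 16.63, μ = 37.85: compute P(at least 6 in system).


ρ = 16.63/37.85 = 0.4394
P(N ≥ n) = ρ^n = 0.4394^6 = 0.007194

Final: 0.007194


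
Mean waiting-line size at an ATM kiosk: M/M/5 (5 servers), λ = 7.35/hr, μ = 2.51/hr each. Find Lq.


a = λ/μ = 2.9283; ρ = a/5 = 0.5857
P₀ = 0.050518
Lq = P₀·a^c·ρ / (c!·(1−ρ)²) = 0.050518·215.31193·0.5857/(120·0.17168)
= 0.30922

Final: 0.30922


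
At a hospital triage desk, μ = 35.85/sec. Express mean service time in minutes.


Mean service time = 1/μ = 1/35.85 second = 0.02789 second
In minutes: 0.02789 × 0.0166667 = 0.0004649 min

Final: 0.0004649 min


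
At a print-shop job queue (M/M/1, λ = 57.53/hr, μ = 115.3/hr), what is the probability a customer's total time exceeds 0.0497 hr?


W ~ Exponential(μ−λ) for M/M/1.
μ − λ = 115.3 − 57.53 = 57.7700
P(W > t) = e^{−(μ−λ)t} = e^{−2.8712} = 0.056633

Final: 0.056633


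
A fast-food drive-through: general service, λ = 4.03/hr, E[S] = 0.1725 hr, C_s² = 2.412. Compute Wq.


ρ = λ·E[S] = 4.03·0.1725 = 0.6952
E[S²] = E[S]²(1+C_s²) = 0.1725²·(1+2.412) = 0.101528
Wq = λ·E[S²]/(2(1−ρ)) = 4.03·0.101528/(2·0.3048) = 0.67114 hr

Final: 0.67114 hr


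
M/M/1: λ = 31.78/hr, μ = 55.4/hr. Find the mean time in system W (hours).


W = 1/(μ−λ) = 1/(55.4 − 31.78) = 1/23.62 = 0.04234 hr

Final: 0.04234 hr


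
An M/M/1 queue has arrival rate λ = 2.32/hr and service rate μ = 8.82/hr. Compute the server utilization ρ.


ρ = λ/μ = 2.32/8.82 = 0.2630

Final: 0.2630


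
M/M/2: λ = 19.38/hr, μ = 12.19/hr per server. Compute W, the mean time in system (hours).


a = 1.5898; ρ = 0.7949; P₀ = 0.114260
Lq = P₀·a^c·ρ/(c!(1−ρ)²) = 2.72904
Wq = Lq/λ = 2.72904/19.38 = 0.14082 hr
W = Wq + 1/μ = 0.14082 + 0.08203 = 0.22285 hr

Final: 0.22285 hr


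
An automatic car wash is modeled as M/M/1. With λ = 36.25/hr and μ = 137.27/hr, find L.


ρ = λ/μ = 36.25/137.27 = 0.2641
L = ρ/(1−ρ) = 0.2641/(1 − 0.2641) = 0.2641/0.7359 = 0.3588

Final: 0.3588


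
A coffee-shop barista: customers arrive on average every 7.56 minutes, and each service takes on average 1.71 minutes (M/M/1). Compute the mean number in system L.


λ = 60/7.56 = 7.9365 /hr
μ = 60/1.71 = 35.0877 /hr
ρ = λ/μ = 7.9365/35.0877 = 0.2262
L = ρ/(1−ρ) = 0.2262/0.7738 = 0.2923

Final: 0.2923


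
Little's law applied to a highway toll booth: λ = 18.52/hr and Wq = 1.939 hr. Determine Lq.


Lq = λWq = 18.52·1.939 = 35.9103

Final: 35.9103


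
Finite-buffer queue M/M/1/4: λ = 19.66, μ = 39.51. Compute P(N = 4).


ρ = λ/μ = 19.66/39.51 = 0.4976
P_K = (1−ρ)ρ^K/(1−ρ^(K+1)) = (0.5024·0.061306)/(1 − 0.030506)
= 0.030801/0.969494 = 0.031770

Final: 0.031770


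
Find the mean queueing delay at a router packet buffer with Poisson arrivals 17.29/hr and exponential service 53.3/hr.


ρ = 17.29/53.3 = 0.3244
Wq = ρ/(μ−λ) = 0.3244/(53.3 − 17.29) = 0.3244/36.01 = 0.009008 hr

Final: 0.009008 hr


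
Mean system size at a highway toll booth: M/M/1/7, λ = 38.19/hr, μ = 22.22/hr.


ρ = 38.19/22.22 = 1.7187
L = ρ[1 − (K+1)ρ^K + Kρ^(K+1)] / [(1−ρ)(1−ρ^(K+1))]
Numerator: 1.7187·(1 − 8·44.303621 + 7·76.145603) = 308.665691
Denominator: (-0.7187)·(-75.145603) = 54.008788
L = 308.665691/54.008788 = 5.7151

Final: 5.7151


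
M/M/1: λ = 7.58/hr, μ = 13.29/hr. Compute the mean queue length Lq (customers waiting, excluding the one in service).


ρ = 7.58/13.29 = 0.5704
Lq = ρ²/(1−ρ) = 0.3253/0.4296 = 0.7571

Final: 0.7571


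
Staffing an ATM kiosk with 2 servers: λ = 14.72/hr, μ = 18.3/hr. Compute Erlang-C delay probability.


a = λ/μ = 0.8044; ρ = a/2 = 0.4022
P₀ = 0.426345 (from M/M/c formula)
C(c,a) = [a^c/(c!(1−ρ))]·P₀ = [0.64701/(2·0.5978)]·0.426345
= 0.54115·0.426345 = 0.230716

Final: 0.230716


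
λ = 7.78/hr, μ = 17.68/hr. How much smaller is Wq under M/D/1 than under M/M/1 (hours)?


ρ = 7.78/17.68 = 0.4400
Wq(M/M/1) = ρ/(μ−λ) = 0.4400/9.90 = 0.04445 hr
Wq(M/D/1) = ρ/(2(μ−λ)) = 0.02222 hr
Savings = 0.04445 − 0.02222 = 0.02222 hr

Final: 0.02222 hr


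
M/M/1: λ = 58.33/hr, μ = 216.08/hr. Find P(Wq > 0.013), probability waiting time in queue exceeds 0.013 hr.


ρ = 58.33/216.08 = 0.2699
P(Wq > t) = ρ·e^{−(μ−λ)t} = 0.2699·e^{−2.0507}
= 0.2699·0.128638 = 0.034725

Final: 0.034725


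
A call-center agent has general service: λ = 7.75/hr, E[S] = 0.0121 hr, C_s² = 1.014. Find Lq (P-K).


ρ = λ·E[S] = 7.75·0.0121 = 0.09377
Lq = ρ²(1+C_s²)/(2(1−ρ)) = 0.008794·(1+1.014)/(2·0.9062)
= 0.008794·2.0140/1.8125 = 0.009772

Final: 0.009772


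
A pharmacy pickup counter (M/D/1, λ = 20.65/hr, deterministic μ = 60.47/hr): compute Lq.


ρ = 20.65/60.47 = 0.3415
M/D/1: Lq = ρ²/(2(1−ρ)) = 0.1166/(2·0.6585) = 0.08855

Final: 0.08855


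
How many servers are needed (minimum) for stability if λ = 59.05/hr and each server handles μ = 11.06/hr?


Stability requires cμ > λ ⇔ c > λ/μ.
λ/μ = 59.05/11.06 = 5.3391
Minimum integer c = ⌊5.3391⌋ + 1 = 6
Check: 6·11.06 = 66.36 > 59.05, while 5·11.06 = 55.30 ≤ 59.05

Final: 6 servers


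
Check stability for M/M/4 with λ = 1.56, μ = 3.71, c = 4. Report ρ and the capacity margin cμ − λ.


Total capacity cμ = 4·3.71 = 14.84/hr
ρ = λ/(cμ) = 1.56/14.84 = 0.1051
Stable ⇔ ρ < 1: YES
Spare capacity = cμ − λ = 14.84 − 1.56 = 13.28/hr

Final: ρ = 0.1051; stable; margin = 13.28/hr


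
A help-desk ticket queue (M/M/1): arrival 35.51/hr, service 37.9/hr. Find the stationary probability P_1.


ρ = 35.51/37.9 = 0.9369
P_n = (1−ρ)·ρ^n = (1 − 0.9369)·0.9369^1 = 0.06306·0.936939 = 0.059084

Final: 0.059084


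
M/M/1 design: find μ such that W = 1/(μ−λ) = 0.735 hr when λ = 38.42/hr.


W = 1/(μ−λ) ⇒ μ − λ = 1/W = 1/0.735 = 1.3605
μ = λ + 1/W = 38.42 + 1.3605 = 39.7805 per hr

Final: 39.7805 /hr


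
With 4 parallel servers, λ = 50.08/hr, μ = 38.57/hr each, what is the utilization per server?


ρ = λ/(cμ) = 50.08/(4·38.57) = 50.08/154.28 = 0.3246

Final: 0.3246


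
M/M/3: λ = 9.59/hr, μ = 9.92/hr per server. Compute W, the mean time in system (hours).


a = 0.9667; ρ = 0.3222; P₀ = 0.376478
Lq = P₀·a^c·ρ/(c!(1−ρ)²) = 0.03977
Wq = Lq/λ = 0.03977/9.59 = 0.004147 hr
W = Wq + 1/μ = 0.004147 + 0.10081 = 0.10495 hr

Final: 0.10495 hr


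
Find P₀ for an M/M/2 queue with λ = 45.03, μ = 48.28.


a = λ/μ = 45.03/48.28 = 0.9327; ρ = a/c = 0.4663
Σ_{k=0}^{1} a^k/k! (terms k=0..1) = 1.00000 + 0.93268 = 1.93268
Tail: a^2/(2!(1−ρ)) = 0.86990/(2·0.5337) = 0.81504
P₀ = 1/(1.93268 + 0.81504) = 1/2.74772 = 0.363938

Final: 0.363938


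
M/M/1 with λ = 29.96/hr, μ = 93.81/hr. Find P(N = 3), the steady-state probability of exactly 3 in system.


ρ = 29.96/93.81 = 0.3194
P_n = (1−ρ)·ρ^n = (1 − 0.3194)·0.3194^3 = 0.6806·0.032575 = 0.022171

Final: 0.022171


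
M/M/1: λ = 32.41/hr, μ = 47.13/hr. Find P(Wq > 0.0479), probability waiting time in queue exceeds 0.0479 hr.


ρ = 32.41/47.13 = 0.6877
P(Wq > t) = ρ·e^{−(μ−λ)t} = 0.6877·e^{−0.7051}
= 0.6877·0.494065 = 0.339755

Final: 0.339755


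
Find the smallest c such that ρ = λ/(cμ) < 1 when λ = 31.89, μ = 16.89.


Stability requires cμ > λ ⇔ c > λ/μ.
λ/μ = 31.89/16.89 = 1.8881
Minimum integer c = ⌊1.8881⌋ + 1 = 2
Check: 2·16.89 = 33.78 > 31.89, while 1·16.89 = 16.89 ≤ 31.89

Final: 2 servers


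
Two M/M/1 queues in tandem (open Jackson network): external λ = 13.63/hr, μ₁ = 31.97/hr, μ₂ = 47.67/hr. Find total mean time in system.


Each node sees arrival rate λ = 13.63/hr (tandem ⇒ throughput preserved).
W₁ = 1/(μ₁−λ) = 1/(31.97−13.63) = 0.05453 hr
W₂ = 1/(μ₂−λ) = 1/(47.67−13.63) = 0.02938 hr
W_total = W₁ + W₂ = 0.05453 + 0.02938 = 0.08390 hr

Final: 0.08390 hr


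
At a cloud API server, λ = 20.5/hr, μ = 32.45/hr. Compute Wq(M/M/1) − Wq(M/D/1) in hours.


ρ = 20.5/32.45 = 0.6317
Wq(M/M/1) = ρ/(μ−λ) = 0.6317/11.95 = 0.05287 hr
Wq(M/D/1) = ρ/(2(μ−λ)) = 0.02643 hr
Savings = 0.05287 − 0.02643 = 0.02643 hr

Final: 0.02643 hr


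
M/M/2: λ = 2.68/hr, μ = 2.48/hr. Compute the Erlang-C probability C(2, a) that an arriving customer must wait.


a = λ/μ = 1.0806; ρ = a/2 = 0.5403
P₀ = 0.298429 (from M/M/c formula)
C(c,a) = [a^c/(c!(1−ρ))]·P₀ = [1.16779/(2·0.4597)]·0.298429
= 1.27023·0.298429 = 0.379074

Final: 0.379074


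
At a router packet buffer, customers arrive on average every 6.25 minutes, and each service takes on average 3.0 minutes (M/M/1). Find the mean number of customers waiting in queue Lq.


λ = 60/6.25 = 9.6000 /hr
μ = 60/3.0 = 20.0000 /hr
ρ = λ/μ = 9.6000/20.0000 = 0.4800
Lq = ρ²/(1−ρ) = 0.2304/0.5200 = 0.4431

Final: 0.4431


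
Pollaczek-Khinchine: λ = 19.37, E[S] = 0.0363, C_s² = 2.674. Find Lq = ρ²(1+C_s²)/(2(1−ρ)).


ρ = λ·E[S] = 19.37·0.0363 = 0.7031
Lq = ρ²(1+C_s²)/(2(1−ρ)) = 0.4944·(1+2.674)/(2·0.2969)
= 0.4944·3.6740/0.5937 = 3.05926

Final: 3.05926


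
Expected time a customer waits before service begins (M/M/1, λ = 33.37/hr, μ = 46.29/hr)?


ρ = 33.37/46.29 = 0.7209
Wq = ρ/(μ−λ) = 0.7209/(46.29 − 33.37) = 0.7209/12.92 = 0.05580 hr

Final: 0.05580 hr


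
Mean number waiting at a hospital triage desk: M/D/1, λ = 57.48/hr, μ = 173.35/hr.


ρ = 57.48/173.35 = 0.3316
M/D/1: Lq = ρ²/(2(1−ρ)) = 0.1099/(2·0.6684) = 0.08224

Final: 0.08224


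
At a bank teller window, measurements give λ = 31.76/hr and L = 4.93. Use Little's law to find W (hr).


W = L/λ = 4.93/31.76 = 0.1552 hr

Final: 0.1552 hr


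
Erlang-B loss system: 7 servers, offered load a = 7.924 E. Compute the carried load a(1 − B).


B(7,7.924) = 0.303858 (Erlang-B)
Carried load = a(1 − B) = 7.924·(1 − 0.303858) = 7.924·0.696142 = 5.5162 E

Final: 5.5162 Erlangs


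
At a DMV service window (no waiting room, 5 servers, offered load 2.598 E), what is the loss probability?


B(c,a) = (a^c/c!) / Σ_{k=0}^{c} a^k/k!
a^5/5! = 0.986312
Σ terms (k=0..5): 1.00000 + 2.59800 + 3.37480 + 2.92258 + 1.89821 + 0.98631 = 12.779908
B = 0.986312/12.779908 = 0.077177

Final: 0.077177


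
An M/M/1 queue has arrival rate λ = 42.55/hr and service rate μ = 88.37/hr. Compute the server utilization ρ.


ρ = λ/μ = 42.55/88.37 = 0.4815

Final: 0.4815


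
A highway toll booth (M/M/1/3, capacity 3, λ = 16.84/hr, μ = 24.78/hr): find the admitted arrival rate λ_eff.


ρ = 0.6796; P_K = (1−ρ)ρ^3/(1−ρ^4) = 0.127828
λ_eff = λ(1 − P_K) = 16.84·(1 − 0.127828) = 16.84·0.872172 = 14.6874 /hr

Final: 14.6874 /hr


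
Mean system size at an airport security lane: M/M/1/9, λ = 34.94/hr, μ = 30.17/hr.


ρ = 34.94/30.17 = 1.1581
L = ρ[1 − (K+1)ρ^K + Kρ^(K+1)] / [(1−ρ)(1−ρ^(K+1))]
Numerator: 1.1581·(1 − 10·3.747385 + 9·4.339862) = 2.993591
Denominator: (-0.1581)·(-3.339862) = 0.528046
L = 2.993591/0.528046 = 5.6692

Final: 5.6692


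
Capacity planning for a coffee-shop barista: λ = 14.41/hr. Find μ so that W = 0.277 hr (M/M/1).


W = 1/(μ−λ) ⇒ μ − λ = 1/W = 1/0.277 = 3.6101
μ = λ + 1/W = 14.41 + 3.6101 = 18.0201 per hr

Final: 18.0201 /hr


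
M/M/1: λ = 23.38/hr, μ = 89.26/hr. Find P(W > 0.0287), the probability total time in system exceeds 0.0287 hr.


W ~ Exponential(μ−λ) for M/M/1.
μ − λ = 89.26 − 23.38 = 65.8800
P(W > t) = e^{−(μ−λ)t} = e^{−1.8908} = 0.150958

Final: 0.150958


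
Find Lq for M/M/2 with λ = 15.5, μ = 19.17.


a = λ/μ = 0.8086; ρ = a/2 = 0.4043
P₀ = 0.424220
Lq = P₀·a^c·ρ / (c!·(1−ρ)²) = 0.424220·0.65376·0.4043/(2·0.35489)
= 0.15797

Final: 0.15797


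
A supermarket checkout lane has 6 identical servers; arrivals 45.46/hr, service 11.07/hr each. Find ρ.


ρ = λ/(cμ) = 45.46/(6·11.07) = 45.46/66.42 = 0.6844

Final: 0.6844


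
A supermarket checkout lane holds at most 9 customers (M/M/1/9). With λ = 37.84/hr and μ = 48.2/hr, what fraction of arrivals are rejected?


ρ = λ/μ = 37.84/48.2 = 0.7851
P_K = (1−ρ)ρ^K/(1−ρ^(K+1)) = (0.2149·0.113276)/(1 − 0.088928)
= 0.024347/0.911072 = 0.026724

Final: 0.026724


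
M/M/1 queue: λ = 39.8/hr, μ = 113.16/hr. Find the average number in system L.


ρ = λ/μ = 39.8/113.16 = 0.3517
L = ρ/(1−ρ) = 0.3517/(1 − 0.3517) = 0.3517/0.6483 = 0.5425

Final: 0.5425


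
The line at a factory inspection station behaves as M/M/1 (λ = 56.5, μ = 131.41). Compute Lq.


ρ = 56.5/131.41 = 0.4300
Lq = ρ²/(1−ρ) = 0.1849/0.5700 = 0.3243

Final: 0.3243


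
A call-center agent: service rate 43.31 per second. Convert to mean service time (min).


Mean service time = 1/μ = 1/43.31 second = 0.02309 second
In minutes: 0.02309 × 0.0166667 = 0.0003848 min

Final: 0.0003848 min


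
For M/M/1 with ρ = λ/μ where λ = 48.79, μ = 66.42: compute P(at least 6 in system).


ρ = 48.79/66.42 = 0.7346
P(N ≥ n) = ρ^n = 0.7346^6 = 0.157106

Final: 0.157106


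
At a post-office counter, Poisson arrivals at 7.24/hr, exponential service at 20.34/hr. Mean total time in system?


W = 1/(μ−λ) = 1/(20.34 − 7.24) = 1/13.10 = 0.07634 hr

Final: 0.07634 hr


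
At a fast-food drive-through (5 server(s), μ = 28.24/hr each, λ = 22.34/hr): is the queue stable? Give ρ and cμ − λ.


Total capacity cμ = 5·28.24 = 141.20/hr
ρ = λ/(cμ) = 22.34/141.20 = 0.1582
Stable ⇔ ρ < 1: YES
Spare capacity = cμ − λ = 141.20 − 22.34 = 118.86/hr

Final: ρ = 0.1582; stable; margin = 118.86/hr


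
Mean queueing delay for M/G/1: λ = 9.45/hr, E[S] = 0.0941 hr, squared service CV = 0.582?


ρ = λ·E[S] = 9.45·0.0941 = 0.8892
E[S²] = E[S]²(1+C_s²) = 0.0941²·(1+0.582) = 0.014008
Wq = λ·E[S²]/(2(1−ρ)) = 9.45·0.014008/(2·0.1108) = 0.59762 hr

Final: 0.59762 hr


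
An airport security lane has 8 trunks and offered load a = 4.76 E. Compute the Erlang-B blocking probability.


B(c,a) = (a^c/c!) / Σ_{k=0}^{c} a^k/k!
a^8/8! = 6.536347
Σ terms (k=0..8): 1.00000 + 4.76000 + 11.32880 + 17.97503 + 21.39028 + 20.36355 + 16.15508 + 10.98546 + 6.53635 = 110.494554
B = 6.536347/110.494554 = 0.059155

Final: 0.059155


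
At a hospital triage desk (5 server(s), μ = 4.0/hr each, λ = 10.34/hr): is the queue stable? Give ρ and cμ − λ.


Total capacity cμ = 5·4.0 = 20.00/hr
ρ = λ/(cμ) = 10.34/20.00 = 0.5170
Stable ⇔ ρ < 1: YES
Spare capacity = cμ − λ = 20.00 − 10.34 = 9.66/hr

Final: ρ = 0.5170; stable; margin = 9.66/hr


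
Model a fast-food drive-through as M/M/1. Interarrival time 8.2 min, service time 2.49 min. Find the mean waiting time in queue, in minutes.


λ = 60/8.2 = 7.3171 /hr
μ = 60/2.49 = 24.0964 /hr
ρ = λ/μ = 7.3171/24.0964 = 0.3037
Wq = ρ/(μ−λ) = 0.3037/(24.0964−7.3171) = 0.01810 hr
In minutes: 0.01810·60 = 1.086 min

Final: 1.086 min


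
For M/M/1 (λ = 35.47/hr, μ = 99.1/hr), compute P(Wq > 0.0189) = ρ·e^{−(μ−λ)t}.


ρ = 35.47/99.1 = 0.3579
P(Wq > t) = ρ·e^{−(μ−λ)t} = 0.3579·e^{−1.2026}
= 0.3579·0.300410 = 0.107523

Final: 0.107523


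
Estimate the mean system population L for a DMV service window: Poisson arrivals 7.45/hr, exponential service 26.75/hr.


ρ = λ/μ = 7.45/26.75 = 0.2785
L = ρ/(1−ρ) = 0.2785/(1 − 0.2785) = 0.2785/0.7215 = 0.3860

Final: 0.3860


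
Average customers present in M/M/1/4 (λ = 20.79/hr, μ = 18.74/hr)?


ρ = 20.79/18.74 = 1.1094
L = ρ[1 − (K+1)ρ^K + Kρ^(K+1)] / [(1−ρ)(1−ρ^(K+1))]
Numerator: 1.1094·(1 − 5·1.514745 + 4·1.680446) = 0.164253
Denominator: (-0.1094)·(-0.680446) = 0.074435
L = 0.164253/0.074435 = 2.2067

Final: 2.2067


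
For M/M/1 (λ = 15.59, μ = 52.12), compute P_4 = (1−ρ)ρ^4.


ρ = 15.59/52.12 = 0.2991
P_n = (1−ρ)·ρ^n = (1 − 0.2991)·0.2991^4 = 0.7009·0.008005 = 0.005611

Final: 0.005611


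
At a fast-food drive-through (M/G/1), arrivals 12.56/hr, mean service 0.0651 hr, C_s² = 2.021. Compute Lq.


ρ = λ·E[S] = 12.56·0.0651 = 0.8177
Lq = ρ²(1+C_s²)/(2(1−ρ)) = 0.6686·(1+2.021)/(2·0.1823)
= 0.6686·3.0210/0.3647 = 5.53822

Final: 5.53822


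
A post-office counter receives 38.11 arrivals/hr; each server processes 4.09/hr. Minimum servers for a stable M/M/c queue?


Stability requires cμ > λ ⇔ c > λ/μ.
λ/μ = 38.11/4.09 = 9.3178
Minimum integer c = ⌊9.3178⌋ + 1 = 10
Check: 10·4.09 = 40.90 > 38.11, while 9·4.09 = 36.81 ≤ 38.11

Final: 10 servers


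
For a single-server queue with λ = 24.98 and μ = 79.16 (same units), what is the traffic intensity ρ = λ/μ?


ρ = λ/μ = 24.98/79.16 = 0.3156

Final: 0.3156


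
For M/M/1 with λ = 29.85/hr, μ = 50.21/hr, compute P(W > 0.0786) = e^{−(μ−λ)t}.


W ~ Exponential(μ−λ) for M/M/1.
μ − λ = 50.21 − 29.85 = 20.3600
P(W > t) = e^{−(μ−λ)t} = e^{−1.6003} = 0.201837

Final: 0.201837


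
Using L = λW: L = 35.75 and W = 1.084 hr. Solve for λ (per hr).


λ = L/W = 35.75/1.084 = 32.9797 /hr

Final: 32.9797 /hr


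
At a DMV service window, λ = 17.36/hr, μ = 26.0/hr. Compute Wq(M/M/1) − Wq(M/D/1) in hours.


ρ = 17.36/26.0 = 0.6677
Wq(M/M/1) = ρ/(μ−λ) = 0.6677/8.64 = 0.07728 hr
Wq(M/D/1) = ρ/(2(μ−λ)) = 0.03864 hr
Savings = 0.07728 − 0.03864 = 0.03864 hr

Final: 0.03864 hr


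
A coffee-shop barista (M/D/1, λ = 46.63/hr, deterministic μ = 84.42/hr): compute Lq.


ρ = 46.63/84.42 = 0.5524
M/D/1: Lq = ρ²/(2(1−ρ)) = 0.3051/(2·0.4476) = 0.34078

Final: 0.34078


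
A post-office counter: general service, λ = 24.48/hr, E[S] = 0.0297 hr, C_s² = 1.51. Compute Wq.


ρ = λ·E[S] = 24.48·0.0297 = 0.7271
E[S²] = E[S]²(1+C_s²) = 0.0297²·(1+1.51) = 0.002214
Wq = λ·E[S²]/(2(1−ρ)) = 24.48·0.002214/(2·0.2729) = 0.09929 hr

Final: 0.09929 hr


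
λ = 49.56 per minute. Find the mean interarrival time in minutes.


Mean interarrival time = 1/λ = 1/49.56 minute = 0.02018 minute
In minutes: 0.02018 × 1 = 0.02018 min

Final: 0.02018 min
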